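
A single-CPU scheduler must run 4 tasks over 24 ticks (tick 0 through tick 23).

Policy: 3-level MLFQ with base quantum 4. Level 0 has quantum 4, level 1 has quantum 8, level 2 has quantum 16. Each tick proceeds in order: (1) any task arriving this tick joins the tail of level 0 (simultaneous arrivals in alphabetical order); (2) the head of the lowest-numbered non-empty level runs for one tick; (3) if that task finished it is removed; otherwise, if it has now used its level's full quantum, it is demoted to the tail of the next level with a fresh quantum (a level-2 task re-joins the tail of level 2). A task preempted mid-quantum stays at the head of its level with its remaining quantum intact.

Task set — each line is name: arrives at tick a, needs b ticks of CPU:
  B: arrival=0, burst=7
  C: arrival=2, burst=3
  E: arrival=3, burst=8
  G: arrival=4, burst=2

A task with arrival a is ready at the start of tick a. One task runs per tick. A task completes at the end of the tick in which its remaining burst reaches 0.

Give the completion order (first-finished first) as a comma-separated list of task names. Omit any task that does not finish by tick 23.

t=0: L0/L1/L2 = B/-/- → run B
t=1: L0/L1/L2 = B/-/- → run B
t=2: L0/L1/L2 = BC/-/- → run B
t=3: L0/L1/L2 = BCE/-/- → run B
t=4: L0/L1/L2 = CEG/B/- → run C
t=5: L0/L1/L2 = CEG/B/- → run C
t=6: L0/L1/L2 = CEG/B/- → run C
t=7: L0/L1/L2 = EG/B/- → run E
t=8: L0/L1/L2 = EG/B/- → run E
t=9: L0/L1/L2 = EG/B/- → run E
t=10: L0/L1/L2 = EG/B/- → run E
t=11: L0/L1/L2 = G/BE/- → run G
t=12: L0/L1/L2 = G/BE/- → run G
t=13: L0/L1/L2 = -/BE/- → run B
t=14: L0/L1/L2 = -/BE/- → run B
t=15: L0/L1/L2 = -/BE/- → run B
t=16: L0/L1/L2 = -/E/- → run E
t=17: L0/L1/L2 = -/E/- → run E
t=18: L0/L1/L2 = -/E/- → run E
t=19: L0/L1/L2 = -/E/- → run E
t=20: (idle)
t=21: (idle)
t=22: (idle)
t=23: (idle)

completion order = C, G, B, E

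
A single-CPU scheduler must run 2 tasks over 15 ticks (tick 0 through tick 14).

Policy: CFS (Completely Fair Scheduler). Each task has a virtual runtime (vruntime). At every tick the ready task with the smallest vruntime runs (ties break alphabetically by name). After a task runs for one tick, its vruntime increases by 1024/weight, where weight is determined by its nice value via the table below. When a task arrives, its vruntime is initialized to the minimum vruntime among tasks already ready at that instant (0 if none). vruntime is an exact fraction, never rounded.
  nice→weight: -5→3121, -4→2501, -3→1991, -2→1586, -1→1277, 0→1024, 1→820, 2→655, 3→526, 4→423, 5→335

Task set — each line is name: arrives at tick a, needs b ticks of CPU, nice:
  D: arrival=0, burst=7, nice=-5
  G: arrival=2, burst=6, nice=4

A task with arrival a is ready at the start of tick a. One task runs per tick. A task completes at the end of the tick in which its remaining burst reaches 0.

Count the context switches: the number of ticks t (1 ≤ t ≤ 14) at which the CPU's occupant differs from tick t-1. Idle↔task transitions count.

t=0: vr[D=0] → run D
t=1: vr[D=1024/3121] → run D
t=2: vr[D=2048/3121 G=2048/3121] → run D
t=3: vr[D=3072/3121 G=2048/3121] → run G
t=4: vr[D=3072/3121 G=4062208/1320183] → run D
t=5: vr[D=4096/3121 G=4062208/1320183] → run D
t=6: vr[D=5120/3121 G=4062208/1320183] → run D
t=7: vr[D=6144/3121 G=4062208/1320183] → run D
t=8: vr[G=4062208/1320183] → run G
t=9: vr[G=7258112/1320183] → run G
t=10: vr[G=3484672/440061] → run G
t=11: vr[G=13649920/1320183] → run G
t=12: vr[G=16845824/1320183] → run G
t=13: (idle)
t=14: (idle)

context switches = 4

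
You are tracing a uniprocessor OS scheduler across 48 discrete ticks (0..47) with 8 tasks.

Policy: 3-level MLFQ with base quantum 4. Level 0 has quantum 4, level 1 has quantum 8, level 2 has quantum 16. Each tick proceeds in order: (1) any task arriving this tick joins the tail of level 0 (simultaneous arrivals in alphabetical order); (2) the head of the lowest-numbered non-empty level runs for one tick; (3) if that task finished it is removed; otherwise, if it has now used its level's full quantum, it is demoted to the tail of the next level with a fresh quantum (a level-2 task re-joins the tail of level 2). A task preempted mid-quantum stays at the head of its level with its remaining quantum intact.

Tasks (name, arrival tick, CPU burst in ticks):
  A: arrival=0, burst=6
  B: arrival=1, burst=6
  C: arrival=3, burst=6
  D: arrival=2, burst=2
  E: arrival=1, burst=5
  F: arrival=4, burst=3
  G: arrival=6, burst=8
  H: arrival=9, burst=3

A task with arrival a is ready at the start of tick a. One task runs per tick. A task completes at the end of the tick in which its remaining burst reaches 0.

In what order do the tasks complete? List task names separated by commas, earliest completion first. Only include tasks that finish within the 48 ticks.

completion order = D, F, H, A, B, E, C, G

t=0: L0/L1/L2 = A/-/- → run A
t=1: L0/L1/L2 = ABE/-/- → run A
t=2: L0/L1/L2 = ABED/-/- → run A
t=3: L0/L1/L2 = ABEDC/-/- → run A
t=4: L0/L1/L2 = BEDCF/A/- → run B
t=5: L0/L1/L2 = BEDCF/A/- → run B
t=6: L0/L1/L2 = BEDCFG/A/- → run B
t=7: L0/L1/L2 = BEDCFG/A/- → run B
t=8: L0/L1/L2 = EDCFG/AB/- → run E
t=9: L0/L1/L2 = EDCFGH/AB/- → run E
t=10: L0/L1/L2 = EDCFGH/AB/- → run E
t=11: L0/L1/L2 = EDCFGH/AB/- → run E
t=12: L0/L1/L2 = DCFGH/ABE/- → run D
t=13: L0/L1/L2 = DCFGH/ABE/- → run D
t=14: L0/L1/L2 = CFGH/ABE/- → run C
t=15: L0/L1/L2 = CFGH/ABE/- → run C
t=16: L0/L1/L2 = CFGH/ABE/- → run C
t=17: L0/L1/L2 = CFGH/ABE/- → run C
t=18: L0/L1/L2 = FGH/ABEC/- → run F
t=19: L0/L1/L2 = FGH/ABEC/- → run F
t=20: L0/L1/L2 = FGH/ABEC/- → run F
t=21: L0/L1/L2 = GH/ABEC/- → run G
t=22: L0/L1/L2 = GH/ABEC/- → run G
t=23: L0/L1/L2 = GH/ABEC/- → run G
t=24: L0/L1/L2 = GH/ABEC/- → run G
t=25: L0/L1/L2 = H/ABECG/- → run H
t=26: L0/L1/L2 = H/ABECG/- → run H
t=27: L0/L1/L2 = H/ABECG/- → run H
t=28: L0/L1/L2 = -/ABECG/- → run A
t=29: L0/L1/L2 = -/ABECG/- → run A
t=30: L0/L1/L2 = -/BECG/- → run B
t=31: L0/L1/L2 = -/BECG/- → run B
t=32: L0/L1/L2 = -/ECG/- → run E
t=33: L0/L1/L2 = -/CG/- → run C
t=34: L0/L1/L2 = -/CG/- → run C
t=35: L0/L1/L2 = -/G/- → run G
t=36: L0/L1/L2 = -/G/- → run G
t=37: L0/L1/L2 = -/G/- → run G
t=38: L0/L1/L2 = -/G/- → run G
t=39: (idle)
t=40: (idle)
t=41: (idle)
t=42: (idle)
t=43: (idle)
t=44: (idle)
t=45: (idle)
t=46: (idle)
t=47: (idle)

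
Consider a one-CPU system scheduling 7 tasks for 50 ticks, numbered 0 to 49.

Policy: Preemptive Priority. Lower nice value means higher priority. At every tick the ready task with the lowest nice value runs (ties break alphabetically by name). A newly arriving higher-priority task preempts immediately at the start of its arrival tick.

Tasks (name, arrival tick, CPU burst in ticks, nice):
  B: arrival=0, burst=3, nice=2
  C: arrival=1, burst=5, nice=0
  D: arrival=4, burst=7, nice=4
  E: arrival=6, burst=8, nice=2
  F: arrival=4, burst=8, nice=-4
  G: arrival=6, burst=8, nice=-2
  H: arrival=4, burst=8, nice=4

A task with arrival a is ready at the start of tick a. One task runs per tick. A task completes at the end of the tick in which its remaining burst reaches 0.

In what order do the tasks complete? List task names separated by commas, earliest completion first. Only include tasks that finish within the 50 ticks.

completion order = F, G, C, B, E, D, H

t=0: ready={B} → run B
t=1: ready={B,C} → run C
t=2: ready={B,C} → run C
t=3: ready={B,C} → run C
t=4: ready={B,C,D,F,H} → run F
t=5: ready={B,C,D,F,H} → run F
t=6: ready={B,C,D,E,F,G,H} → run F
t=7: ready={B,C,D,E,F,G,H} → run F
t=8: ready={B,C,D,E,F,G,H} → run F
t=9: ready={B,C,D,E,F,G,H} → run F
t=10: ready={B,C,D,E,F,G,H} → run F
t=11: ready={B,C,D,E,F,G,H} → run F
t=12: ready={B,C,D,E,G,H} → run G
t=13: ready={B,C,D,E,G,H} → run G
t=14: ready={B,C,D,E,G,H} → run G
t=15: ready={B,C,D,E,G,H} → run G
t=16: ready={B,C,D,E,G,H} → run G
t=17: ready={B,C,D,E,G,H} → run G
t=18: ready={B,C,D,E,G,H} → run G
t=19: ready={B,C,D,E,G,H} → run G
t=20: ready={B,C,D,E,H} → run C
t=21: ready={B,C,D,E,H} → run C
t=22: ready={B,D,E,H} → run B
t=23: ready={B,D,E,H} → run B
t=24: ready={D,E,H} → run E
t=25: ready={D,E,H} → run E
t=26: ready={D,E,H} → run E
t=27: ready={D,E,H} → run E
t=28: ready={D,E,H} → run E
t=29: ready={D,E,H} → run E
t=30: ready={D,E,H} → run E
t=31: ready={D,E,H} → run E
t=32: ready={D,H} → run D
t=33: ready={D,H} → run D
t=34: ready={D,H} → run D
t=35: ready={D,H} → run D
t=36: ready={D,H} → run D
t=37: ready={D,H} → run D
t=38: ready={D,H} → run D
t=39: ready={H} → run H
t=40: ready={H} → run H
t=41: ready={H} → run H
t=42: ready={H} → run H
t=43: ready={H} → run H
t=44: ready={H} → run H
t=45: ready={H} → run H
t=46: ready={H} → run H
t=47: (idle)
t=48: (idle)
t=49: (idle)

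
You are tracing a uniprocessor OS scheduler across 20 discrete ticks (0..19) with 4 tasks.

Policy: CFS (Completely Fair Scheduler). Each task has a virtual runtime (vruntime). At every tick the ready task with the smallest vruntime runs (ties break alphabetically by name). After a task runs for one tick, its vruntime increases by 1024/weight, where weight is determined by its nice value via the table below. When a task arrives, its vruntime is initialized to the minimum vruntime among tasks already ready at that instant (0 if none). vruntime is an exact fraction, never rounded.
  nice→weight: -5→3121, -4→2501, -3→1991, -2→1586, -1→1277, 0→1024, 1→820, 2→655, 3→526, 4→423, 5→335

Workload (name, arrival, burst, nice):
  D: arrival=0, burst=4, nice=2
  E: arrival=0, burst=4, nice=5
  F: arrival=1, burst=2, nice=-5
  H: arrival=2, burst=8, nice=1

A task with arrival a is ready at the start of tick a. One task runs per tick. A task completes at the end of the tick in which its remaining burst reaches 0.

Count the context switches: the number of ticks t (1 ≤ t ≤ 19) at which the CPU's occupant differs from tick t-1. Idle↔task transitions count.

context switches = 16

t=0: vr[D=0 E=0] → run D
t=1: vr[D=1024/655 E=0 F=0] → run E
t=2: vr[D=1024/655 E=1024/335 F=0 H=0] → run F
t=3: vr[D=1024/655 E=1024/335 F=1024/3121 H=0] → run H
t=4: vr[D=1024/655 E=1024/335 F=1024/3121 H=256/205] → run F
t=5: vr[D=1024/655 E=1024/335 H=256/205] → run H
t=6: vr[D=1024/655 E=1024/335 H=512/205] → run D
t=7: vr[D=2048/655 E=1024/335 H=512/205] → run H
t=8: vr[D=2048/655 E=1024/335 H=768/205] → run E
t=9: vr[D=2048/655 E=2048/335 H=768/205] → run D
t=10: vr[D=3072/655 E=2048/335 H=768/205] → run H
t=11: vr[D=3072/655 E=2048/335 H=1024/205] → run D
t=12: vr[E=2048/335 H=1024/205] → run H
t=13: vr[E=2048/335 H=256/41] → run E
t=14: vr[E=3072/335 H=256/41] → run H
t=15: vr[E=3072/335 H=1536/205] → run H
t=16: vr[E=3072/335 H=1792/205] → run H
t=17: vr[E=3072/335] → run E
t=18: (idle)
t=19: (idle)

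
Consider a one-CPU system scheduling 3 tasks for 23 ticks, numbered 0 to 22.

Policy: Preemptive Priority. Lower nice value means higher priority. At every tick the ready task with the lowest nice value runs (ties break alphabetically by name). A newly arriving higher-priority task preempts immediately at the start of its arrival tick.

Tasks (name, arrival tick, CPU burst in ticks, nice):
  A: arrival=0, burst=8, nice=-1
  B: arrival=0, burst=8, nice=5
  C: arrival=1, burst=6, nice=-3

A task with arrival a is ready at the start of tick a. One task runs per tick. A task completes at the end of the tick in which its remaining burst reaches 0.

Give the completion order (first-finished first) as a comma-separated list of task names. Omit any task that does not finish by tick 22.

completion order = C, A, B

t=0: ready={A,B} → run A
t=1: ready={A,B,C} → run C
t=2: ready={A,B,C} → run C
t=3: ready={A,B,C} → run C
t=4: ready={A,B,C} → run C
t=5: ready={A,B,C} → run C
t=6: ready={A,B,C} → run C
t=7: ready={A,B} → run A
t=8: ready={A,B} → run A
t=9: ready={A,B} → run A
t=10: ready={A,B} → run A
t=11: ready={A,B} → run A
t=12: ready={A,B} → run A
t=13: ready={A,B} → run A
t=14: ready={B} → run B
t=15: ready={B} → run B
t=16: ready={B} → run B
t=17: ready={B} → run B
t=18: ready={B} → run B
t=19: ready={B} → run B
t=20: ready={B} → run B
t=21: ready={B} → run B
t=22: (idle)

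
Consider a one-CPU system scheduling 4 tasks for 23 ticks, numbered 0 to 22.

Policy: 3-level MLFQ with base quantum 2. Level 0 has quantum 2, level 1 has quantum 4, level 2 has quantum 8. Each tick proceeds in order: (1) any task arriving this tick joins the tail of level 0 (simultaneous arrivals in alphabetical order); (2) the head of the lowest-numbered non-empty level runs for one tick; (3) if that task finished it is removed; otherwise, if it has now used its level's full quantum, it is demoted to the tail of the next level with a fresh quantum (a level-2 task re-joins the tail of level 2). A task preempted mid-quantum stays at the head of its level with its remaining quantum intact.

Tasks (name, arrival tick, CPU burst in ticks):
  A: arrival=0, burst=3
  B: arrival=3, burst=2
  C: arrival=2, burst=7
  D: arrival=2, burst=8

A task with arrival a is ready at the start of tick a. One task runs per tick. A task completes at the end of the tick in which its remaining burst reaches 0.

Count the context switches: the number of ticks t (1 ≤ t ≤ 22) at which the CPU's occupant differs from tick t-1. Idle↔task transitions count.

t=0: L0/L1/L2 = A/-/- → run A
t=1: L0/L1/L2 = A/-/- → run A
t=2: L0/L1/L2 = CD/A/- → run C
t=3: L0/L1/L2 = CDB/A/- → run C
t=4: L0/L1/L2 = DB/AC/- → run D
t=5: L0/L1/L2 = DB/AC/- → run D
t=6: L0/L1/L2 = B/ACD/- → run B
t=7: L0/L1/L2 = B/ACD/- → run B
t=8: L0/L1/L2 = -/ACD/- → run A
t=9: L0/L1/L2 = -/CD/- → run C
t=10: L0/L1/L2 = -/CD/- → run C
t=11: L0/L1/L2 = -/CD/- → run C
t=12: L0/L1/L2 = -/CD/- → run C
t=13: L0/L1/L2 = -/D/C → run D
t=14: L0/L1/L2 = -/D/C → run D
t=15: L0/L1/L2 = -/D/C → run D
t=16: L0/L1/L2 = -/D/C → run D
t=17: L0/L1/L2 = -/-/CD → run C
t=18: L0/L1/L2 = -/-/D → run D
t=19: L0/L1/L2 = -/-/D → run D
t=20: (idle)
t=21: (idle)
t=22: (idle)

context switches = 9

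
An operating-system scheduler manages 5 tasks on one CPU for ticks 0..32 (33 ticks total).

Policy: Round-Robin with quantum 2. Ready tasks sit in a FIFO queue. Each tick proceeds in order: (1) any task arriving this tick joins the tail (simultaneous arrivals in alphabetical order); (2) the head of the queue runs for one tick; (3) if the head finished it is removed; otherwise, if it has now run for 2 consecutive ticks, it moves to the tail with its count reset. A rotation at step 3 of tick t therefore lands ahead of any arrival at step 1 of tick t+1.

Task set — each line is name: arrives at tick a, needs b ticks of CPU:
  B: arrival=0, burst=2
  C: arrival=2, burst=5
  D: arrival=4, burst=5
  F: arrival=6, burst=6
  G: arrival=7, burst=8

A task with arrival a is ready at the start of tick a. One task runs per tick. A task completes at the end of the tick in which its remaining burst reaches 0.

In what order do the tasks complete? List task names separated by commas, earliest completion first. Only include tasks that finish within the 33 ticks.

t=0: queue=[B] q_used=0 → run B
t=1: queue=[B] q_used=1 → run B
t=2: queue=[C] q_used=0 → run C
t=3: queue=[C] q_used=1 → run C
t=4: queue=[C,D] q_used=0 → run C
t=5: queue=[C,D] q_used=1 → run C
t=6: queue=[D,C,F] q_used=0 → run D
t=7: queue=[D,C,F,G] q_used=1 → run D
t=8: queue=[C,F,G,D] q_used=0 → run C
t=9: queue=[F,G,D] q_used=0 → run F
t=10: queue=[F,G,D] q_used=1 → run F
t=11: queue=[G,D,F] q_used=0 → run G
t=12: queue=[G,D,F] q_used=1 → run G
t=13: queue=[D,F,G] q_used=0 → run D
t=14: queue=[D,F,G] q_used=1 → run D
t=15: queue=[F,G,D] q_used=0 → run F
t=16: queue=[F,G,D] q_used=1 → run F
t=17: queue=[G,D,F] q_used=0 → run G
t=18: queue=[G,D,F] q_used=1 → run G
t=19: queue=[D,F,G] q_used=0 → run D
t=20: queue=[F,G] q_used=0 → run F
t=21: queue=[F,G] q_used=1 → run F
t=22: queue=[G] q_used=0 → run G
t=23: queue=[G] q_used=1 → run G
t=24: queue=[G] q_used=0 → run G
t=25: queue=[G] q_used=1 → run G
t=26: (idle)
t=27: (idle)
t=28: (idle)
t=29: (idle)
t=30: (idle)
t=31: (idle)
t=32: (idle)

completion order = B, C, D, F, G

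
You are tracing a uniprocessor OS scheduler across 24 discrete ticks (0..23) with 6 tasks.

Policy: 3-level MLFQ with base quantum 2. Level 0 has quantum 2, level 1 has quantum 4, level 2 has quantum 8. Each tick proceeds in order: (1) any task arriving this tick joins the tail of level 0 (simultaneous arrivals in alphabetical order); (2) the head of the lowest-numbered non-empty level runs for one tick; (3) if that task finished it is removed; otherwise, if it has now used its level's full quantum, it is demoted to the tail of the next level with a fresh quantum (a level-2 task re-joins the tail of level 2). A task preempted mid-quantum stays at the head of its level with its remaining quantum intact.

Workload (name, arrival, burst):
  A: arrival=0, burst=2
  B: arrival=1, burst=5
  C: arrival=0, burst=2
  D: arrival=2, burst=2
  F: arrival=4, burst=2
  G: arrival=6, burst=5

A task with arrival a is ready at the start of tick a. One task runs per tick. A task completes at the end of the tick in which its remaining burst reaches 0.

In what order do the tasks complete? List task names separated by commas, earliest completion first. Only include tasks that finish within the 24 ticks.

t=0: L0/L1/L2 = AC/-/- → run A
t=1: L0/L1/L2 = ACB/-/- → run A
t=2: L0/L1/L2 = CBD/-/- → run C
t=3: L0/L1/L2 = CBD/-/- → run C
t=4: L0/L1/L2 = BDF/-/- → run B
t=5: L0/L1/L2 = BDF/-/- → run B
t=6: L0/L1/L2 = DFG/B/- → run D
t=7: L0/L1/L2 = DFG/B/- → run D
t=8: L0/L1/L2 = FG/B/- → run F
t=9: L0/L1/L2 = FG/B/- → run F
t=10: L0/L1/L2 = G/B/- → run G
t=11: L0/L1/L2 = G/B/- → run G
t=12: L0/L1/L2 = -/BG/- → run B
t=13: L0/L1/L2 = -/BG/- → run B
t=14: L0/L1/L2 = -/BG/- → run B
t=15: L0/L1/L2 = -/G/- → run G
t=16: L0/L1/L2 = -/G/- → run G
t=17: L0/L1/L2 = -/G/- → run G
t=18: (idle)
t=19: (idle)
t=20: (idle)
t=21: (idle)
t=22: (idle)
t=23: (idle)

completion order = A, C, D, F, B, G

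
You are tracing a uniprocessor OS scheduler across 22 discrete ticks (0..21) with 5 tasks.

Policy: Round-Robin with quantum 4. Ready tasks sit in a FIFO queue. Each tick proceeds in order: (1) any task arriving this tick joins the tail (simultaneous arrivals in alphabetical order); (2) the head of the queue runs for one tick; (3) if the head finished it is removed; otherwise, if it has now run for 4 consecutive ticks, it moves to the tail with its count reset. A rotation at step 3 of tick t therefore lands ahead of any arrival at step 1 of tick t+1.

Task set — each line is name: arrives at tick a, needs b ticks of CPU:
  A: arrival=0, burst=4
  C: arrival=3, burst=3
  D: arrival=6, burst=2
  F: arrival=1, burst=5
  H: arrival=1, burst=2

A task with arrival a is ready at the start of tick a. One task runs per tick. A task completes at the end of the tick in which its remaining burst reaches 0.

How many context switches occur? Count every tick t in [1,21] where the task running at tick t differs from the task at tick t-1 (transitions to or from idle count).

t=0: queue=[A] q_used=0 → run A
t=1: queue=[A,F,H] q_used=1 → run A
t=2: queue=[A,F,H] q_used=2 → run A
t=3: queue=[A,F,H,C] q_used=3 → run A
t=4: queue=[F,H,C] q_used=0 → run F
t=5: queue=[F,H,C] q_used=1 → run F
t=6: queue=[F,H,C,D] q_used=2 → run F
t=7: queue=[F,H,C,D] q_used=3 → run F
t=8: queue=[H,C,D,F] q_used=0 → run H
t=9: queue=[H,C,D,F] q_used=1 → run H
t=10: queue=[C,D,F] q_used=0 → run C
t=11: queue=[C,D,F] q_used=1 → run C
t=12: queue=[C,D,F] q_used=2 → run C
t=13: queue=[D,F] q_used=0 → run D
t=14: queue=[D,F] q_used=1 → run D
t=15: queue=[F] q_used=0 → run F
t=16: (idle)
t=17: (idle)
t=18: (idle)
t=19: (idle)
t=20: (idle)
t=21: (idle)

context switches = 6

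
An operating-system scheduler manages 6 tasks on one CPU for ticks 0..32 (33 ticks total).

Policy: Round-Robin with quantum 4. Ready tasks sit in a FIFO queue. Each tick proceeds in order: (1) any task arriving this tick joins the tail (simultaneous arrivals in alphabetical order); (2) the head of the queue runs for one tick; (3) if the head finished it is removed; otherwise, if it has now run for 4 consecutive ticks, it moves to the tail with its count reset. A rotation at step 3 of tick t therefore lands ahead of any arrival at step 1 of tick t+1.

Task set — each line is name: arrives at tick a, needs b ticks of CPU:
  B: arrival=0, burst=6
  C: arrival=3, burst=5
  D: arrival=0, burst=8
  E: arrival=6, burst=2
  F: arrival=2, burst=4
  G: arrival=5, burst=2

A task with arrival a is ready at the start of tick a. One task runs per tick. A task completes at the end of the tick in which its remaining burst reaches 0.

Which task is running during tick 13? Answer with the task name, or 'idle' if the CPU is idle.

t=0: queue=[B,D] q_used=0 → run B
t=1: queue=[B,D] q_used=1 → run B
t=2: queue=[B,D,F] q_used=2 → run B
t=3: queue=[B,D,F,C] q_used=3 → run B
t=4: queue=[D,F,C,B] q_used=0 → run D
t=5: queue=[D,F,C,B,G] q_used=1 → run D
t=6: queue=[D,F,C,B,G,E] q_used=2 → run D
t=7: queue=[D,F,C,B,G,E] q_used=3 → run D
t=8: queue=[F,C,B,G,E,D] q_used=0 → run F
t=9: queue=[F,C,B,G,E,D] q_used=1 → run F
t=10: queue=[F,C,B,G,E,D] q_used=2 → run F
t=11: queue=[F,C,B,G,E,D] q_used=3 → run F
t=12: queue=[C,B,G,E,D] q_used=0 → run C
t=13: queue=[C,B,G,E,D] q_used=1 → run C
t=14: queue=[C,B,G,E,D] q_used=2 → run C
t=15: queue=[C,B,G,E,D] q_used=3 → run C
t=16: queue=[B,G,E,D,C] q_used=0 → run B
t=17: queue=[B,G,E,D,C] q_used=1 → run B
t=18: queue=[G,E,D,C] q_used=0 → run G
t=19: queue=[G,E,D,C] q_used=1 → run G
t=20: queue=[E,D,C] q_used=0 → run E
t=21: queue=[E,D,C] q_used=1 → run E
t=22: queue=[D,C] q_used=0 → run D
t=23: queue=[D,C] q_used=1 → run D
t=24: queue=[D,C] q_used=2 → run D
t=25: queue=[D,C] q_used=3 → run D
t=26: queue=[C] q_used=0 → run C
t=27: (idle)
t=28: (idle)
t=29: (idle)
t=30: (idle)
t=31: (idle)
t=32: (idle)

running at tick 13 = C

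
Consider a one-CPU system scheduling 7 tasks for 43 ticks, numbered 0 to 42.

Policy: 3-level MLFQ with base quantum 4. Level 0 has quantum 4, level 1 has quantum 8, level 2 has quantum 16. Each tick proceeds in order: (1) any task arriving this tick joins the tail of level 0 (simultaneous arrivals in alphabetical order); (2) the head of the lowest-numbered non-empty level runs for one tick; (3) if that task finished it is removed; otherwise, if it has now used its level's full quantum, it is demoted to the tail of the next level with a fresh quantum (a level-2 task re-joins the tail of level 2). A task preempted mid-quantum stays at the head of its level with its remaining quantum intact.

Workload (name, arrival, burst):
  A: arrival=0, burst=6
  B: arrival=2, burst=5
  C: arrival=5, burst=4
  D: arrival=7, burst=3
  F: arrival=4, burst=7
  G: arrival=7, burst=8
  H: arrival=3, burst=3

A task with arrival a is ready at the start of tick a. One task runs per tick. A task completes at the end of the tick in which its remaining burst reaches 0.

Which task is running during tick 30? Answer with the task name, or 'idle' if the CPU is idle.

t=0: L0/L1/L2 = A/-/- → run A
t=1: L0/L1/L2 = A/-/- → run A
t=2: L0/L1/L2 = AB/-/- → run A
t=3: L0/L1/L2 = ABH/-/- → run A
t=4: L0/L1/L2 = BHF/A/- → run B
t=5: L0/L1/L2 = BHFC/A/- → run B
t=6: L0/L1/L2 = BHFC/A/- → run B
t=7: L0/L1/L2 = BHFCDG/A/- → run B
t=8: L0/L1/L2 = HFCDG/AB/- → run H
t=9: L0/L1/L2 = HFCDG/AB/- → run H
t=10: L0/L1/L2 = HFCDG/AB/- → run H
t=11: L0/L1/L2 = FCDG/AB/- → run F
t=12: L0/L1/L2 = FCDG/AB/- → run F
t=13: L0/L1/L2 = FCDG/AB/- → run F
t=14: L0/L1/L2 = FCDG/AB/- → run F
t=15: L0/L1/L2 = CDG/ABF/- → run C
t=16: L0/L1/L2 = CDG/ABF/- → run C
t=17: L0/L1/L2 = CDG/ABF/- → run C
t=18: L0/L1/L2 = CDG/ABF/- → run C
t=19: L0/L1/L2 = DG/ABF/- → run D
t=20: L0/L1/L2 = DG/ABF/- → run D
t=21: L0/L1/L2 = DG/ABF/- → run D
t=22: L0/L1/L2 = G/ABF/- → run G
t=23: L0/L1/L2 = G/ABF/- → run G
t=24: L0/L1/L2 = G/ABF/- → run G
t=25: L0/L1/L2 = G/ABF/- → run G
t=26: L0/L1/L2 = -/ABFG/- → run A
t=27: L0/L1/L2 = -/ABFG/- → run A
t=28: L0/L1/L2 = -/BFG/- → run B
t=29: L0/L1/L2 = -/FG/- → run F
t=30: L0/L1/L2 = -/FG/- → run F
t=31: L0/L1/L2 = -/FG/- → run F
t=32: L0/L1/L2 = -/G/- → run G
t=33: L0/L1/L2 = -/G/- → run G
t=34: L0/L1/L2 = -/G/- → run G
t=35: L0/L1/L2 = -/G/- → run G
t=36: (idle)
t=37: (idle)
t=38: (idle)
t=39: (idle)
t=40: (idle)
t=41: (idle)
t=42: (idle)

running at tick 30 = F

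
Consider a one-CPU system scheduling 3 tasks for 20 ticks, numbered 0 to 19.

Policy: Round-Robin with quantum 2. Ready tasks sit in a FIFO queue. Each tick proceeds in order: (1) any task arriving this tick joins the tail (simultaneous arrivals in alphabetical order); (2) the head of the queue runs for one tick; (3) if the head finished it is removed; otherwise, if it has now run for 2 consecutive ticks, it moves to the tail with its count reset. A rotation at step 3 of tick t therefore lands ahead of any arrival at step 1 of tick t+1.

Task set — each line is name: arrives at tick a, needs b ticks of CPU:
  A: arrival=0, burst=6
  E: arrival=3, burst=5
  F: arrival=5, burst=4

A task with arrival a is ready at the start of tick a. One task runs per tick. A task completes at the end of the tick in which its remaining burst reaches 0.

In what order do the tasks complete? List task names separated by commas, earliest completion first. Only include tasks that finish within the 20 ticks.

t=0: queue=[A] q_used=0 → run A
t=1: queue=[A] q_used=1 → run A
t=2: queue=[A] q_used=0 → run A
t=3: queue=[A,E] q_used=1 → run A
t=4: queue=[E,A] q_used=0 → run E
t=5: queue=[E,A,F] q_used=1 → run E
t=6: queue=[A,F,E] q_used=0 → run A
t=7: queue=[A,F,E] q_used=1 → run A
t=8: queue=[F,E] q_used=0 → run F
t=9: queue=[F,E] q_used=1 → run F
t=10: queue=[E,F] q_used=0 → run E
t=11: queue=[E,F] q_used=1 → run E
t=12: queue=[F,E] q_used=0 → run F
t=13: queue=[F,E] q_used=1 → run F
t=14: queue=[E] q_used=0 → run E
t=15: (idle)
t=16: (idle)
t=17: (idle)
t=18: (idle)
t=19: (idle)

completion order = A, F, E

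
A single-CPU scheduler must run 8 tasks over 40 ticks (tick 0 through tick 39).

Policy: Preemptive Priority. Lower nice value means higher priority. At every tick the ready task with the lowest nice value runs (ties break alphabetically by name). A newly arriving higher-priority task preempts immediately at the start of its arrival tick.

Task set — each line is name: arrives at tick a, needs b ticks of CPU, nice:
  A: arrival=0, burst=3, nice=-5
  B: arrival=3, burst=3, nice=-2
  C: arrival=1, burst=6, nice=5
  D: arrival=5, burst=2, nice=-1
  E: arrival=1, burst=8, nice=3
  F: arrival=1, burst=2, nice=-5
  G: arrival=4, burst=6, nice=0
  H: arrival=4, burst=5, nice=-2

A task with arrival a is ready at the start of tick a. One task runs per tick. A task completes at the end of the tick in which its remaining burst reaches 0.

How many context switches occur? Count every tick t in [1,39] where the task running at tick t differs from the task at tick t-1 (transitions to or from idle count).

context switches = 8

t=0: ready={A} → run A
t=1: ready={A,C,E,F} → run A
t=2: ready={A,C,E,F} → run A
t=3: ready={B,C,E,F} → run F
t=4: ready={B,C,E,F,G,H} → run F
t=5: ready={B,C,D,E,G,H} → run B
t=6: ready={B,C,D,E,G,H} → run B
t=7: ready={B,C,D,E,G,H} → run B
t=8: ready={C,D,E,G,H} → run H
t=9: ready={C,D,E,G,H} → run H
t=10: ready={C,D,E,G,H} → run H
t=11: ready={C,D,E,G,H} → run H
t=12: ready={C,D,E,G,H} → run H
t=13: ready={C,D,E,G} → run D
t=14: ready={C,D,E,G} → run D
t=15: ready={C,E,G} → run G
t=16: ready={C,E,G} → run G
t=17: ready={C,E,G} → run G
t=18: ready={C,E,G} → run G
t=19: ready={C,E,G} → run G
t=20: ready={C,E,G} → run G
t=21: ready={C,E} → run E
t=22: ready={C,E} → run E
t=23: ready={C,E} → run E
t=24: ready={C,E} → run E
t=25: ready={C,E} → run E
t=26: ready={C,E} → run E
t=27: ready={C,E} → run E
t=28: ready={C,E} → run E
t=29: ready={C} → run C
t=30: ready={C} → run C
t=31: ready={C} → run C
t=32: ready={C} → run C
t=33: ready={C} → run C
t=34: ready={C} → run C
t=35: (idle)
t=36: (idle)
t=37: (idle)
t=38: (idle)
t=39: (idle)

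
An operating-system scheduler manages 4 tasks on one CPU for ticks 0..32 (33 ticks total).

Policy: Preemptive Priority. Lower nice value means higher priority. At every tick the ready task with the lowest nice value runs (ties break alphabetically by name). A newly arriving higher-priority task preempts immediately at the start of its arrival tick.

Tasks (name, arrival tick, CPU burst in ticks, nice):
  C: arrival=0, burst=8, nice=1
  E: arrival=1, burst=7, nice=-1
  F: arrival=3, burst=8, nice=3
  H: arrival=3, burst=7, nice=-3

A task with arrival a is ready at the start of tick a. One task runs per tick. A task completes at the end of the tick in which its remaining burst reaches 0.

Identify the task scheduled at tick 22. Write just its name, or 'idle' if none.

t=0: ready={C} → run C
t=1: ready={C,E} → run E
t=2: ready={C,E} → run E
t=3: ready={C,E,F,H} → run H
t=4: ready={C,E,F,H} → run H
t=5: ready={C,E,F,H} → run H
t=6: ready={C,E,F,H} → run H
t=7: ready={C,E,F,H} → run H
t=8: ready={C,E,F,H} → run H
t=9: ready={C,E,F,H} → run H
t=10: ready={C,E,F} → run E
t=11: ready={C,E,F} → run E
t=12: ready={C,E,F} → run E
t=13: ready={C,E,F} → run E
t=14: ready={C,E,F} → run E
t=15: ready={C,F} → run C
t=16: ready={C,F} → run C
t=17: ready={C,F} → run C
t=18: ready={C,F} → run C
t=19: ready={C,F} → run C
t=20: ready={C,F} → run C
t=21: ready={C,F} → run C
t=22: ready={F} → run F
t=23: ready={F} → run F
t=24: ready={F} → run F
t=25: ready={F} → run F
t=26: ready={F} → run F
t=27: ready={F} → run F
t=28: ready={F} → run F
t=29: ready={F} → run F
t=30: (idle)
t=31: (idle)
t=32: (idle)

running at tick 22 = F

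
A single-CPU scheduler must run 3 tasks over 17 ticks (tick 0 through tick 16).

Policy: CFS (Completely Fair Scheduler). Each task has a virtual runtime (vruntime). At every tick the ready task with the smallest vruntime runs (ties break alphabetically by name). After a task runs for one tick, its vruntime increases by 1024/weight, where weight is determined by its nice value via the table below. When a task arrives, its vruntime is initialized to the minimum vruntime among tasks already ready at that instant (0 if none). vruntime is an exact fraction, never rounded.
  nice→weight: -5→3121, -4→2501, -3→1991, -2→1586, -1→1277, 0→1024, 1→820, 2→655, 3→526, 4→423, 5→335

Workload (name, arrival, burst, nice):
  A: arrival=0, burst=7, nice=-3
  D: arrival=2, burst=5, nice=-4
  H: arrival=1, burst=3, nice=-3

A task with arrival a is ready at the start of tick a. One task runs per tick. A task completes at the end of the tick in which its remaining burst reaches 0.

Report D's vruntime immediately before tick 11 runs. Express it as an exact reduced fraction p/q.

vruntime(D, start of tick 11) = 10716160/4979491

t=0: vr[A=0] → run A
t=1: vr[A=1024/1991 H=1024/1991] → run A
t=2: vr[A=2048/1991 D=1024/1991 H=1024/1991] → run D
t=3: vr[A=2048/1991 D=4599808/4979491 H=1024/1991] → run H
t=4: vr[A=2048/1991 D=4599808/4979491 H=2048/1991] → run D
t=5: vr[A=2048/1991 D=6638592/4979491 H=2048/1991] → run A
t=6: vr[A=3072/1991 D=6638592/4979491 H=2048/1991] → run H
t=7: vr[A=3072/1991 D=6638592/4979491 H=3072/1991] → run D
t=8: vr[A=3072/1991 D=8677376/4979491 H=3072/1991] → run A
t=9: vr[A=4096/1991 D=8677376/4979491 H=3072/1991] → run H
t=10: vr[A=4096/1991 D=8677376/4979491] → run D
t=11: vr[A=4096/1991 D=10716160/4979491] → run A
t=12: vr[A=5120/1991 D=10716160/4979491] → run D
t=13: vr[A=5120/1991] → run A
t=14: vr[A=6144/1991] → run A
t=15: (idle)
t=16: (idle)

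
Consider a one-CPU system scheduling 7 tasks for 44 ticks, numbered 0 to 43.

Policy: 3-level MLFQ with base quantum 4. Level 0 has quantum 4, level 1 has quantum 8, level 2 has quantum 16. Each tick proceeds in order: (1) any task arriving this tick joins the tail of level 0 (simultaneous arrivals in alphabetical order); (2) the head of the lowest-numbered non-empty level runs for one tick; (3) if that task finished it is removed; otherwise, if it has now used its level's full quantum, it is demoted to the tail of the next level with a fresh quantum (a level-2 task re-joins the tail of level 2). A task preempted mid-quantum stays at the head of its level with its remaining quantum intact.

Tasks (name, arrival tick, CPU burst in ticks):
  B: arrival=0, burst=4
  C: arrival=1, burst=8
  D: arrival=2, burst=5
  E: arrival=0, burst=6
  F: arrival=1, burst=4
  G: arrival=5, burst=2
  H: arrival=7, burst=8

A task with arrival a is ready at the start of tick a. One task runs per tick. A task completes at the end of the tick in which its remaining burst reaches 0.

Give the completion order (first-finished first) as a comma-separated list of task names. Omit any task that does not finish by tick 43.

completion order = B, F, G, E, C, D, H

t=0: L0/L1/L2 = BE/-/- → run B
t=1: L0/L1/L2 = BECF/-/- → run B
t=2: L0/L1/L2 = BECFD/-/- → run B
t=3: L0/L1/L2 = BECFD/-/- → run B
t=4: L0/L1/L2 = ECFD/-/- → run E
t=5: L0/L1/L2 = ECFDG/-/- → run E
t=6: L0/L1/L2 = ECFDG/-/- → run E
t=7: L0/L1/L2 = ECFDGH/-/- → run E
t=8: L0/L1/L2 = CFDGH/E/- → run C
t=9: L0/L1/L2 = CFDGH/E/- → run C
t=10: L0/L1/L2 = CFDGH/E/- → run C
t=11: L0/L1/L2 = CFDGH/E/- → run C
t=12: L0/L1/L2 = FDGH/EC/- → run F
t=13: L0/L1/L2 = FDGH/EC/- → run F
t=14: L0/L1/L2 = FDGH/EC/- → run F
t=15: L0/L1/L2 = FDGH/EC/- → run F
t=16: L0/L1/L2 = DGH/EC/- → run D
t=17: L0/L1/L2 = DGH/EC/- → run D
t=18: L0/L1/L2 = DGH/EC/- → run D
t=19: L0/L1/L2 = DGH/EC/- → run D
t=20: L0/L1/L2 = GH/ECD/- → run G
t=21: L0/L1/L2 = GH/ECD/- → run G
t=22: L0/L1/L2 = H/ECD/- → run H
t=23: L0/L1/L2 = H/ECD/- → run H
t=24: L0/L1/L2 = H/ECD/- → run H
t=25: L0/L1/L2 = H/ECD/- → run H
t=26: L0/L1/L2 = -/ECDH/- → run E
t=27: L0/L1/L2 = -/ECDH/- → run E
t=28: L0/L1/L2 = -/CDH/- → run C
t=29: L0/L1/L2 = -/CDH/- → run C
t=30: L0/L1/L2 = -/CDH/- → run C
t=31: L0/L1/L2 = -/CDH/- → run C
t=32: L0/L1/L2 = -/DH/- → run D
t=33: L0/L1/L2 = -/H/- → run H
t=34: L0/L1/L2 = -/H/- → run H
t=35: L0/L1/L2 = -/H/- → run H
t=36: L0/L1/L2 = -/H/- → run H
t=37: (idle)
t=38: (idle)
t=39: (idle)
t=40: (idle)
t=41: (idle)
t=42: (idle)
t=43: (idle)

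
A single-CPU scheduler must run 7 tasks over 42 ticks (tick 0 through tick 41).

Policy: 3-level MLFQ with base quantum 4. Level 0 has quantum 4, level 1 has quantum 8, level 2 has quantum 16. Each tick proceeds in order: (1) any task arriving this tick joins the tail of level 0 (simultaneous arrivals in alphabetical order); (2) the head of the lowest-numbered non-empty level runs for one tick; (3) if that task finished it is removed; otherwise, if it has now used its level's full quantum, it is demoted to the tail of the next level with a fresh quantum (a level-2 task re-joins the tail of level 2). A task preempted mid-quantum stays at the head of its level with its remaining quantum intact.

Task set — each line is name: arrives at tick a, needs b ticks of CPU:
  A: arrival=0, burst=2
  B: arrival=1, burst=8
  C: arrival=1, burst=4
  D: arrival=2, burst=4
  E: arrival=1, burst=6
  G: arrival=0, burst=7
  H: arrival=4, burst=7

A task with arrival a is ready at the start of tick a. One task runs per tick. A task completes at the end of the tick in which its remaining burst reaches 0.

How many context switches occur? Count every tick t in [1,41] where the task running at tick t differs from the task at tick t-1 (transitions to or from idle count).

context switches = 11

t=0: L0/L1/L2 = AG/-/- → run A
t=1: L0/L1/L2 = AGBCE/-/- → run A
t=2: L0/L1/L2 = GBCED/-/- → run G
t=3: L0/L1/L2 = GBCED/-/- → run G
t=4: L0/L1/L2 = GBCEDH/-/- → run G
t=5: L0/L1/L2 = GBCEDH/-/- → run G
t=6: L0/L1/L2 = BCEDH/G/- → run B
t=7: L0/L1/L2 = BCEDH/G/- → run B
t=8: L0/L1/L2 = BCEDH/G/- → run B
t=9: L0/L1/L2 = BCEDH/G/- → run B
t=10: L0/L1/L2 = CEDH/GB/- → run C
t=11: L0/L1/L2 = CEDH/GB/- → run C
t=12: L0/L1/L2 = CEDH/GB/- → run C
t=13: L0/L1/L2 = CEDH/GB/- → run C
t=14: L0/L1/L2 = EDH/GB/- → run E
t=15: L0/L1/L2 = EDH/GB/- → run E
t=16: L0/L1/L2 = EDH/GB/- → run E
t=17: L0/L1/L2 = EDH/GB/- → run E
t=18: L0/L1/L2 = DH/GBE/- → run D
t=19: L0/L1/L2 = DH/GBE/- → run D
t=20: L0/L1/L2 = DH/GBE/- → run D
t=21: L0/L1/L2 = DH/GBE/- → run D
t=22: L0/L1/L2 = H/GBE/- → run H
t=23: L0/L1/L2 = H/GBE/- → run H
t=24: L0/L1/L2 = H/GBE/- → run H
t=25: L0/L1/L2 = H/GBE/- → run H
t=26: L0/L1/L2 = -/GBEH/- → run G
t=27: L0/L1/L2 = -/GBEH/- → run G
t=28: L0/L1/L2 = -/GBEH/- → run G
t=29: L0/L1/L2 = -/BEH/- → run B
t=30: L0/L1/L2 = -/BEH/- → run B
t=31: L0/L1/L2 = -/BEH/- → run B
t=32: L0/L1/L2 = -/BEH/- → run B
t=33: L0/L1/L2 = -/EH/- → run E
t=34: L0/L1/L2 = -/EH/- → run E
t=35: L0/L1/L2 = -/H/- → run H
t=36: L0/L1/L2 = -/H/- → run H
t=37: L0/L1/L2 = -/H/- → run H
t=38: (idle)
t=39: (idle)
t=40: (idle)
t=41: (idle)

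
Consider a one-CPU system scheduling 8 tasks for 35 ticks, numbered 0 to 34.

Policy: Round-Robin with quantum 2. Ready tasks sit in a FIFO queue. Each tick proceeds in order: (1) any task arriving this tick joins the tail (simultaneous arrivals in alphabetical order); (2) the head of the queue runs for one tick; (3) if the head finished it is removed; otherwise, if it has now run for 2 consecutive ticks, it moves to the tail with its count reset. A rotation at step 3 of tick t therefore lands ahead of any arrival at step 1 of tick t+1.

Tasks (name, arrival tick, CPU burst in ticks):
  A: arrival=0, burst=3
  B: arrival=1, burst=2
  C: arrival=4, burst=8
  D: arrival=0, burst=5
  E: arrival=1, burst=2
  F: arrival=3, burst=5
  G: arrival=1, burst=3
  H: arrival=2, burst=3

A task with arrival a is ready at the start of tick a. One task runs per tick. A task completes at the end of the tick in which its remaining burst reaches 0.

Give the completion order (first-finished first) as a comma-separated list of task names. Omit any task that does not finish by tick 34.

t=0: queue=[A,D] q_used=0 → run A
t=1: queue=[A,D,B,E,G] q_used=1 → run A
t=2: queue=[D,B,E,G,A,H] q_used=0 → run D
t=3: queue=[D,B,E,G,A,H,F] q_used=1 → run D
t=4: queue=[B,E,G,A,H,F,D,C] q_used=0 → run B
t=5: queue=[B,E,G,A,H,F,D,C] q_used=1 → run B
t=6: queue=[E,G,A,H,F,D,C] q_used=0 → run E
t=7: queue=[E,G,A,H,F,D,C] q_used=1 → run E
t=8: queue=[G,A,H,F,D,C] q_used=0 → run G
t=9: queue=[G,A,H,F,D,C] q_used=1 → run G
t=10: queue=[A,H,F,D,C,G] q_used=0 → run A
t=11: queue=[H,F,D,C,G] q_used=0 → run H
t=12: queue=[H,F,D,C,G] q_used=1 → run H
t=13: queue=[F,D,C,G,H] q_used=0 → run F
t=14: queue=[F,D,C,G,H] q_used=1 → run F
t=15: queue=[D,C,G,H,F] q_used=0 → run D
t=16: queue=[D,C,G,H,F] q_used=1 → run D
t=17: queue=[C,G,H,F,D] q_used=0 → run C
t=18: queue=[C,G,H,F,D] q_used=1 → run C
t=19: queue=[G,H,F,D,C] q_used=0 → run G
t=20: queue=[H,F,D,C] q_used=0 → run H
t=21: queue=[F,D,C] q_used=0 → run F
t=22: queue=[F,D,C] q_used=1 → run F
t=23: queue=[D,C,F] q_used=0 → run D
t=24: queue=[C,F] q_used=0 → run C
t=25: queue=[C,F] q_used=1 → run C
t=26: queue=[F,C] q_used=0 → run F
t=27: queue=[C] q_used=0 → run C
t=28: queue=[C] q_used=1 → run C
t=29: queue=[C] q_used=0 → run C
t=30: queue=[C] q_used=1 → run C
t=31: (idle)
t=32: (idle)
t=33: (idle)
t=34: (idle)

completion order = B, E, A, G, H, D, F, C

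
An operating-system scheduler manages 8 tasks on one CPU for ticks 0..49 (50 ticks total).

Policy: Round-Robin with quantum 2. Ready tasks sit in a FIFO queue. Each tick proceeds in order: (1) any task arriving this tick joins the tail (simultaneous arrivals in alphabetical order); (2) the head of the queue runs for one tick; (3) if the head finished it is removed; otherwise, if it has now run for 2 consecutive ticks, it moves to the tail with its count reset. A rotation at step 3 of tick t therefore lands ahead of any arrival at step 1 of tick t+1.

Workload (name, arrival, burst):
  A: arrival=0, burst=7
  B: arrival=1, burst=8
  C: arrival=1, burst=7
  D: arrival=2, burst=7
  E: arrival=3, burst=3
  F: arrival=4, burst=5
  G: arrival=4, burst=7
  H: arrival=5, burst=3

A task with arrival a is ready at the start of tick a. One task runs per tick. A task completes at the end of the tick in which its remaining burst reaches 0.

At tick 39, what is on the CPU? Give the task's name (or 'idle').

running at tick 39 = B

t=0: queue=[A] q_used=0 → run A
t=1: queue=[A,B,C] q_used=1 → run A
t=2: queue=[B,C,A,D] q_used=0 → run B
t=3: queue=[B,C,A,D,E] q_used=1 → run B
t=4: queue=[C,A,D,E,B,F,G] q_used=0 → run C
t=5: queue=[C,A,D,E,B,F,G,H] q_used=1 → run C
t=6: queue=[A,D,E,B,F,G,H,C] q_used=0 → run A
t=7: queue=[A,D,E,B,F,G,H,C] q_used=1 → run A
t=8: queue=[D,E,B,F,G,H,C,A] q_used=0 → run D
t=9: queue=[D,E,B,F,G,H,C,A] q_used=1 → run D
t=10: queue=[E,B,F,G,H,C,A,D] q_used=0 → run E
t=11: queue=[E,B,F,G,H,C,A,D] q_used=1 → run E
t=12: queue=[B,F,G,H,C,A,D,E] q_used=0 → run B
t=13: queue=[B,F,G,H,C,A,D,E] q_used=1 → run B
t=14: queue=[F,G,H,C,A,D,E,B] q_used=0 → run F
t=15: queue=[F,G,H,C,A,D,E,B] q_used=1 → run F
t=16: queue=[G,H,C,A,D,E,B,F] q_used=0 → run G
t=17: queue=[G,H,C,A,D,E,B,F] q_used=1 → run G
t=18: queue=[H,C,A,D,E,B,F,G] q_used=0 → run H
t=19: queue=[H,C,A,D,E,B,F,G] q_used=1 → run H
t=20: queue=[C,A,D,E,B,F,G,H] q_used=0 → run C
t=21: queue=[C,A,D,E,B,F,G,H] q_used=1 → run C
t=22: queue=[A,D,E,B,F,G,H,C] q_used=0 → run A
t=23: queue=[A,D,E,B,F,G,H,C] q_used=1 → run A
t=24: queue=[D,E,B,F,G,H,C,A] q_used=0 → run D
t=25: queue=[D,E,B,F,G,H,C,A] q_used=1 → run D
t=26: queue=[E,B,F,G,H,C,A,D] q_used=0 → run E
t=27: queue=[B,F,G,H,C,A,D] q_used=0 → run B
t=28: queue=[B,F,G,H,C,A,D] q_used=1 → run B
t=29: queue=[F,G,H,C,A,D,B] q_used=0 → run F
t=30: queue=[F,G,H,C,A,D,B] q_used=1 → run F
t=31: queue=[G,H,C,A,D,B,F] q_used=0 → run G
t=32: queue=[G,H,C,A,D,B,F] q_used=1 → run G
t=33: queue=[H,C,A,D,B,F,G] q_used=0 → run H
t=34: queue=[C,A,D,B,F,G] q_used=0 → run C
t=35: queue=[C,A,D,B,F,G] q_used=1 → run C
t=36: queue=[A,D,B,F,G,C] q_used=0 → run A
t=37: queue=[D,B,F,G,C] q_used=0 → run D
t=38: queue=[D,B,F,G,C] q_used=1 → run D
t=39: queue=[B,F,G,C,D] q_used=0 → run B
t=40: queue=[B,F,G,C,D] q_used=1 → run B
t=41: queue=[F,G,C,D] q_used=0 → run F
t=42: queue=[G,C,D] q_used=0 → run G
t=43: queue=[G,C,D] q_used=1 → run G
t=44: queue=[C,D,G] q_used=0 → run C
t=45: queue=[D,G] q_used=0 → run D
t=46: queue=[G] q_used=0 → run G
t=47: (idle)
t=48: (idle)
t=49: (idle)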